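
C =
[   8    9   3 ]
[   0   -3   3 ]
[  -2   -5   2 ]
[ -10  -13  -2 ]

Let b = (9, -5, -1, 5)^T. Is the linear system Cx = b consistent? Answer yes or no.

no

Row reduce the augmented matrix [C | b].
R3 ← R3 + (1/4)·R1: [0, -11/4, 11/4, 5/4]
R4 ← R4 + (5/4)·R1: [0, -7/4, 7/4, 65/4]
R3 ← R3 − (11/12)·R2: [0, 0, 0, 35/6]
R4 ← R4 − (7/12)·R2: [0, 0, 0, 115/6]
R4 ← R4 − (23/7)·R3: [0, 0, 0, 0]
The echelon form has 3 nonzero rows; the last pivot sits in the augmented column, so rank(C) = 2 but rank([C|b]) = 3.
Since the ranks differ, the system is inconsistent.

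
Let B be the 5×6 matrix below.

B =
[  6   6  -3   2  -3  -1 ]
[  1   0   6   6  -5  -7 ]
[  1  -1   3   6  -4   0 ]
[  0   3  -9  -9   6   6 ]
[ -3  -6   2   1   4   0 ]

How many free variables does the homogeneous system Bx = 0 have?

1

Row reduce to echelon form.
R2 ← R2 − (1/6)·R1: [0, -1, 13/2, 17/3, -9/2, -41/6]
R3 ← R3 − (1/6)·R1: [0, -2, 7/2, 17/3, -7/2, 1/6]
R5 ← R5 + (1/2)·R1: [0, -3, 1/2, 2, 5/2, -1/2]
R3 ← R3 − (2)·R2: [0, 0, -19/2, -17/3, 11/2, 83/6]
R4 ← R4 + (3)·R2: [0, 0, 21/2, 8, -15/2, -29/2]
R5 ← R5 − (3)·R2: [0, 0, -19, -15, 16, 20]
R4 ← R4 + (21/19)·R3: [0, 0, 0, 33/19, -27/19, 15/19]
R5 ← R5 − (2)·R3: [0, 0, 0, -11/3, 5, -23/3]
R5 ← R5 + (19/9)·R4: [0, 0, 0, 0, 2, -6]
5 nonzero rows, so rank(B) = 5.
B has 6 columns; by rank–nullity, nullity = 6 − 5 = 1.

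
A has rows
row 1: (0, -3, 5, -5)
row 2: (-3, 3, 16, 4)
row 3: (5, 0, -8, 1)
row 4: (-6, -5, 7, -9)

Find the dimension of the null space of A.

0

Row reduce to echelon form.
Swap R1 ↔ R2
R3 ← R3 + (5/3)·R1: [0, 5, 56/3, 23/3]
R4 ← R4 − (2)·R1: [0, -11, -25, -17]
R3 ← R3 + (5/3)·R2: [0, 0, 27, -2/3]
R4 ← R4 − (11/3)·R2: [0, 0, -130/3, 4/3]
R4 ← R4 + (130/81)·R3: [0, 0, 0, 64/243]
4 nonzero rows, so rank(A) = 4.
A has 4 columns; by rank–nullity, nullity = 4 − 4 = 0.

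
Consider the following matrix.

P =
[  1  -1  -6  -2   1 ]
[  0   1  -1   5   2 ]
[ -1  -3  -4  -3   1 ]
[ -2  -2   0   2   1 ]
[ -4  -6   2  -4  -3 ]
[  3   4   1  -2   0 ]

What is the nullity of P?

1

Row reduce to echelon form.
R3 ← R3 + R1: [0, -4, -10, -5, 2]
R4 ← R4 + (2)·R1: [0, -4, -12, -2, 3]
R5 ← R5 + (4)·R1: [0, -10, -22, -12, 1]
R6 ← R6 − (3)·R1: [0, 7, 19, 4, -3]
R3 ← R3 + (4)·R2: [0, 0, -14, 15, 10]
R4 ← R4 + (4)·R2: [0, 0, -16, 18, 11]
R5 ← R5 + (10)·R2: [0, 0, -32, 38, 21]
R6 ← R6 − (7)·R2: [0, 0, 26, -31, -17]
R4 ← R4 − (8/7)·R3: [0, 0, 0, 6/7, -3/7]
R5 ← R5 − (16/7)·R3: [0, 0, 0, 26/7, -13/7]
R6 ← R6 + (13/7)·R3: [0, 0, 0, -22/7, 11/7]
R5 ← R5 − (13/3)·R4: [0, 0, 0, 0, 0]
R6 ← R6 + (11/3)·R4: [0, 0, 0, 0, 0]
4 nonzero rows, so rank(P) = 4.
P has 5 columns; by rank–nullity, nullity = 5 − 4 = 1.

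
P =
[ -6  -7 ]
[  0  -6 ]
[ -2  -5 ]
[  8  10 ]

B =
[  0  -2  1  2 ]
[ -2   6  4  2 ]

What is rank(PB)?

First compute PB:
[[ 14, -30, -34, -26],
 [ 12, -36, -24, -12],
 [ 10, -26, -22, -14],
 [-20,  44,  48,  36]]
Now row reduce the product.
R2 ← R2 − (6/7)·R1: [0, -72/7, 36/7, 72/7]
R3 ← R3 − (5/7)·R1: [0, -32/7, 16/7, 32/7]
R4 ← R4 + (10/7)·R1: [0, 8/7, -4/7, -8/7]
R3 ← R3 − (4/9)·R2: [0, 0, 0, 0]
R4 ← R4 + (1/9)·R2: [0, 0, 0, 0]
2 nonzero rows, so rank(PB) = 2.

2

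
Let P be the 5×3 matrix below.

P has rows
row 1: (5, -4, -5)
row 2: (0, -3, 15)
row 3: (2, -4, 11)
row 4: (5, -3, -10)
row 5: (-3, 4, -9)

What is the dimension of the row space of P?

3

Row reduce to echelon form.
R3 ← R3 − (2/5)·R1: [0, -12/5, 13]
R4 ← R4 − R1: [0, 1, -5]
R5 ← R5 + (3/5)·R1: [0, 8/5, -12]
R3 ← R3 − (4/5)·R2: [0, 0, 1]
R4 ← R4 + (1/3)·R2: [0, 0, 0]
R5 ← R5 + (8/15)·R2: [0, 0, -4]
R5 ← R5 + (4)·R3: [0, 0, 0]
Echelon form has 3 nonzero rows, so rank(P) = 3.
The row space has dimension equal to the rank: 3.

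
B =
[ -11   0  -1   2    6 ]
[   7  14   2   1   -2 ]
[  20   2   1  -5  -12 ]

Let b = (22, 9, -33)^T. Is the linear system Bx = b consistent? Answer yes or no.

Row reduce the augmented matrix [B | b].
R2 ← R2 + (7/11)·R1: [0, 14, 15/11, 25/11, 20/11, 23]
R3 ← R3 + (20/11)·R1: [0, 2, -9/11, -15/11, -12/11, 7]
R3 ← R3 − (1/7)·R2: [0, 0, -78/77, -130/77, -104/77, 26/7]
The echelon form has 3 nonzero rows, and every pivot lies in the first 5 columns, so rank(B) = rank([B|b]) = 3.
The system is consistent.

yes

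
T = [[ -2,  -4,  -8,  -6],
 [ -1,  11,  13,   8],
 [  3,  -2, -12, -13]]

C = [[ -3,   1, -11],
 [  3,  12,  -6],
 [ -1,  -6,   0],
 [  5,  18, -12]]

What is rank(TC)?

First compute TC:
[[-28, -110, 118],
 [ 63, 197, -151],
 [-68, -183, 135]]
Now row reduce the product.
R2 ← R2 + (9/4)·R1: [0, -101/2, 229/2]
R3 ← R3 − (17/7)·R1: [0, 589/7, -1061/7]
R3 ← R3 + (1178/707)·R2: [0, 0, 3960/101]
3 nonzero rows, so rank(TC) = 3.

3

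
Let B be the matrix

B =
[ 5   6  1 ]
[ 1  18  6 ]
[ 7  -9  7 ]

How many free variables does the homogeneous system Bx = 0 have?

0

Row reduce to echelon form.
R2 ← R2 − (1/5)·R1: [0, 84/5, 29/5]
R3 ← R3 − (7/5)·R1: [0, -87/5, 28/5]
R3 ← R3 + (29/28)·R2: [0, 0, 325/28]
3 nonzero rows, so rank(B) = 3.
B has 3 columns; by rank–nullity, nullity = 3 − 3 = 0.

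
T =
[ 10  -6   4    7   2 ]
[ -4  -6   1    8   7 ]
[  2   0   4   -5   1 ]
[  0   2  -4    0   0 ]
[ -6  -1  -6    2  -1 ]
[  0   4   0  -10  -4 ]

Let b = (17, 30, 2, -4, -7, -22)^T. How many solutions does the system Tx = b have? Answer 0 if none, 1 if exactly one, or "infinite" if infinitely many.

Row reduce the augmented matrix [T | b].
R2 ← R2 + (2/5)·R1: [0, -42/5, 13/5, 54/5, 39/5, 184/5]
R3 ← R3 − (1/5)·R1: [0, 6/5, 16/5, -32/5, 3/5, -7/5]
R5 ← R5 + (3/5)·R1: [0, -23/5, -18/5, 31/5, 1/5, 16/5]
R3 ← R3 + (1/7)·R2: [0, 0, 25/7, -34/7, 12/7, 27/7]
R4 ← R4 + (5/21)·R2: [0, 0, -71/21, 18/7, 13/7, 100/21]
R5 ← R5 − (23/42)·R2: [0, 0, -211/42, 2/7, -57/14, -356/21]
R6 ← R6 + (10/21)·R2: [0, 0, 26/21, -34/7, -2/7, -94/21]
R4 ← R4 + (71/75)·R3: [0, 0, 0, -152/75, 87/25, 631/75]
R5 ← R5 + (211/150)·R3: [0, 0, 0, -491/75, -83/50, -1729/150]
R6 ← R6 − (26/75)·R3: [0, 0, 0, -238/75, -22/25, -436/75]
R5 ← R5 − (491/152)·R4: [0, 0, 0, 0, -1961/152, -5883/152]
R6 ← R6 − (119/76)·R4: [0, 0, 0, 0, -481/76, -1443/76]
R6 ← R6 − (26/53)·R5: [0, 0, 0, 0, 0, 0]
The echelon form has 5 nonzero rows, and every pivot lies in the first 5 columns, so rank(T) = rank([T|b]) = 5.
The system is consistent.
rank = 5 = number of unknowns, so the solution is unique.

1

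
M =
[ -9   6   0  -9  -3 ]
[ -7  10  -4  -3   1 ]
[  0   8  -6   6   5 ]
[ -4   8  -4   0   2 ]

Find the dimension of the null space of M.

3

Row reduce to echelon form.
R2 ← R2 − (7/9)·R1: [0, 16/3, -4, 4, 10/3]
R4 ← R4 − (4/9)·R1: [0, 16/3, -4, 4, 10/3]
R3 ← R3 − (3/2)·R2: [0, 0, 0, 0, 0]
R4 ← R4 − R2: [0, 0, 0, 0, 0]
2 nonzero rows, so rank(M) = 2.
M has 5 columns; by rank–nullity, nullity = 5 − 2 = 3.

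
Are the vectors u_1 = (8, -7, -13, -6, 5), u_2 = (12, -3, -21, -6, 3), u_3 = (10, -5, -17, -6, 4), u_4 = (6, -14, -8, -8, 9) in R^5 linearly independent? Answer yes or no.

no

Form the matrix with these vectors as rows and row reduce.
R2 ← R2 − (3/2)·R1: [0, 15/2, -3/2, 3, -9/2]
R3 ← R3 − (5/4)·R1: [0, 15/4, -3/4, 3/2, -9/4]
R4 ← R4 − (3/4)·R1: [0, -35/4, 7/4, -7/2, 21/4]
R3 ← R3 − (1/2)·R2: [0, 0, 0, 0, 0]
R4 ← R4 + (7/6)·R2: [0, 0, 0, 0, 0]
2 nonzero rows, so the 4 vectors span a space of dimension 2.
Since 2 < 4, the vectors are linearly dependent.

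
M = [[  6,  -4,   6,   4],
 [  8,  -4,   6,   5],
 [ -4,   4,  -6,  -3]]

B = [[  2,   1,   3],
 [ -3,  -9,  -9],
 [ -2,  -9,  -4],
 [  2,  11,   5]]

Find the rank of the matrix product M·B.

2

First compute MB:
[[ 20,  32,  50],
 [ 26,  45,  61],
 [-14, -19, -39]]
Now row reduce the product.
R2 ← R2 − (13/10)·R1: [0, 17/5, -4]
R3 ← R3 + (7/10)·R1: [0, 17/5, -4]
R3 ← R3 − R2: [0, 0, 0]
2 nonzero rows, so rank(MB) = 2.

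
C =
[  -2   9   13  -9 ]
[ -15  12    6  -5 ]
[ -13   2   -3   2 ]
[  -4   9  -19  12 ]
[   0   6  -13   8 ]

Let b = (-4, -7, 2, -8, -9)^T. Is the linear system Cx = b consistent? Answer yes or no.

Row reduce the augmented matrix [C | b].
R2 ← R2 − (15/2)·R1: [0, -111/2, -183/2, 125/2, 23]
R3 ← R3 − (13/2)·R1: [0, -113/2, -175/2, 121/2, 28]
R4 ← R4 − (2)·R1: [0, -9, -45, 30, 0]
R3 ← R3 − (113/111)·R2: [0, 0, 209/37, -347/111, 509/111]
R4 ← R4 − (6/37)·R2: [0, 0, -1116/37, 735/37, -138/37]
R5 ← R5 + (4/37)·R2: [0, 0, -847/37, 546/37, -241/37]
R4 ← R4 + (1116/209)·R3: [0, 0, 0, 663/209, 4338/209]
R5 ← R5 + (77/19)·R3: [0, 0, 0, 119/57, 688/57]
R5 ← R5 − (77/117)·R4: [0, 0, 0, 0, -62/39]
The echelon form has 5 nonzero rows; the last pivot sits in the augmented column, so rank(C) = 4 but rank([C|b]) = 5.
Since the ranks differ, the system is inconsistent.

no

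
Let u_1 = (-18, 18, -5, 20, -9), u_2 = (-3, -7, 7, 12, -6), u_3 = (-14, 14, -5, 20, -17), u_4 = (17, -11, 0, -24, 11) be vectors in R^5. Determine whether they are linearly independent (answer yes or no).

Form the matrix with these vectors as rows and row reduce.
R2 ← R2 − (1/6)·R1: [0, -10, 47/6, 26/3, -9/2]
R3 ← R3 − (7/9)·R1: [0, 0, -10/9, 40/9, -10]
R4 ← R4 + (17/18)·R1: [0, 6, -85/18, -46/9, 5/2]
R4 ← R4 + (3/5)·R2: [0, 0, -1/45, 4/45, -1/5]
R4 ← R4 − (1/50)·R3: [0, 0, 0, 0, 0]
3 nonzero rows, so the 4 vectors span a space of dimension 3.
Since 3 < 4, the vectors are linearly dependent.

no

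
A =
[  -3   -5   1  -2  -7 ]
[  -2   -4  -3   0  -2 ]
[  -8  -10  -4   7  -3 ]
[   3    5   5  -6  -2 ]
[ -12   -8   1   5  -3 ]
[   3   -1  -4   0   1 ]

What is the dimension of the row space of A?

5

Row reduce to echelon form.
R2 ← R2 − (2/3)·R1: [0, -2/3, -11/3, 4/3, 8/3]
R3 ← R3 − (8/3)·R1: [0, 10/3, -20/3, 37/3, 47/3]
R4 ← R4 + R1: [0, 0, 6, -8, -9]
R5 ← R5 − (4)·R1: [0, 12, -3, 13, 25]
R6 ← R6 + R1: [0, -6, -3, -2, -6]
R3 ← R3 + (5)·R2: [0, 0, -25, 19, 29]
R5 ← R5 + (18)·R2: [0, 0, -69, 37, 73]
R6 ← R6 − (9)·R2: [0, 0, 30, -14, -30]
R4 ← R4 + (6/25)·R3: [0, 0, 0, -86/25, -51/25]
R5 ← R5 − (69/25)·R3: [0, 0, 0, -386/25, -176/25]
R6 ← R6 + (6/5)·R3: [0, 0, 0, 44/5, 24/5]
R5 ← R5 − (193/43)·R4: [0, 0, 0, 0, 91/43]
R6 ← R6 + (110/43)·R4: [0, 0, 0, 0, -18/43]
R6 ← R6 + (18/91)·R5: [0, 0, 0, 0, 0]
Echelon form has 5 nonzero rows, so rank(A) = 5.
The row space has dimension equal to the rank: 5.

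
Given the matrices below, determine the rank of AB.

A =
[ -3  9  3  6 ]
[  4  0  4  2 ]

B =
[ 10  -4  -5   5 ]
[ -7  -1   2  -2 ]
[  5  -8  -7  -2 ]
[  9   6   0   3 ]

2

First compute AB:
[[-24,  15,  12, -21],
 [ 78, -36, -48,  18]]
Now row reduce the product.
R2 ← R2 + (13/4)·R1: [0, 51/4, -9, -201/4]
2 nonzero rows, so rank(AB) = 2.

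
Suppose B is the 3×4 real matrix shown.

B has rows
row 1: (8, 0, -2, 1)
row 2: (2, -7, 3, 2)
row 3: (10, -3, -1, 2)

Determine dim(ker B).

2

Row reduce to echelon form.
R2 ← R2 − (1/4)·R1: [0, -7, 7/2, 7/4]
R3 ← R3 − (5/4)·R1: [0, -3, 3/2, 3/4]
R3 ← R3 − (3/7)·R2: [0, 0, 0, 0]
2 nonzero rows, so rank(B) = 2.
B has 4 columns; by rank–nullity, nullity = 4 − 2 = 2.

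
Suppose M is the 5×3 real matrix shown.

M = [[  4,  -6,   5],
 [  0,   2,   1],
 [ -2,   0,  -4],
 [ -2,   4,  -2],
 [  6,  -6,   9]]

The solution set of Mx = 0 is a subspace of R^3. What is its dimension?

Row reduce to echelon form.
R3 ← R3 + (1/2)·R1: [0, -3, -3/2]
R4 ← R4 + (1/2)·R1: [0, 1, 1/2]
R5 ← R5 − (3/2)·R1: [0, 3, 3/2]
R3 ← R3 + (3/2)·R2: [0, 0, 0]
R4 ← R4 − (1/2)·R2: [0, 0, 0]
R5 ← R5 − (3/2)·R2: [0, 0, 0]
2 nonzero rows, so rank(M) = 2.
M has 3 columns; by rank–nullity, nullity = 3 − 2 = 1.

1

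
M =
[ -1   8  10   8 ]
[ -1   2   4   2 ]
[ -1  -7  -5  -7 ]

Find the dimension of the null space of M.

2

Row reduce to echelon form.
R2 ← R2 − R1: [0, -6, -6, -6]
R3 ← R3 − R1: [0, -15, -15, -15]
R3 ← R3 − (5/2)·R2: [0, 0, 0, 0]
2 nonzero rows, so rank(M) = 2.
M has 4 columns; by rank–nullity, nullity = 4 − 2 = 2.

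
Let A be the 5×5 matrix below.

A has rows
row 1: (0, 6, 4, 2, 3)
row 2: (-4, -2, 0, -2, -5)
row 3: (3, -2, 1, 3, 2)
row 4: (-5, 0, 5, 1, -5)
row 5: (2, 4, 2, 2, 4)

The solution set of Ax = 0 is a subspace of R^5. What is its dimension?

2

Row reduce to echelon form.
Swap R1 ↔ R2
R3 ← R3 + (3/4)·R1: [0, -7/2, 1, 3/2, -7/4]
R4 ← R4 − (5/4)·R1: [0, 5/2, 5, 7/2, 5/4]
R5 ← R5 + (1/2)·R1: [0, 3, 2, 1, 3/2]
R3 ← R3 + (7/12)·R2: [0, 0, 10/3, 8/3, 0]
R4 ← R4 − (5/12)·R2: [0, 0, 10/3, 8/3, 0]
R5 ← R5 − (1/2)·R2: [0, 0, 0, 0, 0]
R4 ← R4 − R3: [0, 0, 0, 0, 0]
3 nonzero rows, so rank(A) = 3.
A has 5 columns; by rank–nullity, nullity = 5 − 3 = 2.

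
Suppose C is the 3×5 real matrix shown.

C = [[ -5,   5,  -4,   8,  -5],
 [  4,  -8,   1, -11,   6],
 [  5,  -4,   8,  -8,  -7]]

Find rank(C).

Row reduce to echelon form.
R2 ← R2 + (4/5)·R1: [0, -4, -11/5, -23/5, 2]
R3 ← R3 + R1: [0, 1, 4, 0, -12]
R3 ← R3 + (1/4)·R2: [0, 0, 69/20, -23/20, -23/2]
Echelon form has 3 nonzero rows, so rank(C) = 3.

3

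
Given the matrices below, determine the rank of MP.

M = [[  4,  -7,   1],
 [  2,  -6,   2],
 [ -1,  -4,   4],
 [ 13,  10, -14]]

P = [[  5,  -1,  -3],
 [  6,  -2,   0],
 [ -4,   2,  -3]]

First compute MP:
[[-26,  12, -15],
 [-34,  14, -12],
 [-45,  17,  -9],
 [181, -61,   3]]
Now row reduce the product.
R2 ← R2 − (17/13)·R1: [0, -22/13, 99/13]
R3 ← R3 − (45/26)·R1: [0, -49/13, 441/26]
R4 ← R4 + (181/26)·R1: [0, 293/13, -2637/26]
R3 ← R3 − (49/22)·R2: [0, 0, 0]
R4 ← R4 + (293/22)·R2: [0, 0, 0]
2 nonzero rows, so rank(MP) = 2.

2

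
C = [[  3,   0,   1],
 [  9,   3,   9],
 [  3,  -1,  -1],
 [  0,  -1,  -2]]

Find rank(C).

Row reduce to echelon form.
R2 ← R2 − (3)·R1: [0, 3, 6]
R3 ← R3 − R1: [0, -1, -2]
R3 ← R3 + (1/3)·R2: [0, 0, 0]
R4 ← R4 + (1/3)·R2: [0, 0, 0]
Echelon form has 2 nonzero rows, so rank(C) = 2.

2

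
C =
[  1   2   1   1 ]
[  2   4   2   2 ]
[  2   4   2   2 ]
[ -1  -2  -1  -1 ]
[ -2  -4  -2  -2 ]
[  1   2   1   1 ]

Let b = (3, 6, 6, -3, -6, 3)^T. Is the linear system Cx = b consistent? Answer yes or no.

Row reduce the augmented matrix [C | b].
R2 ← R2 − (2)·R1: [0, 0, 0, 0, 0]
R3 ← R3 − (2)·R1: [0, 0, 0, 0, 0]
R4 ← R4 + R1: [0, 0, 0, 0, 0]
R5 ← R5 + (2)·R1: [0, 0, 0, 0, 0]
R6 ← R6 − R1: [0, 0, 0, 0, 0]
The echelon form has 1 nonzero rows, and every pivot lies in the first 4 columns, so rank(C) = rank([C|b]) = 1.
The system is consistent.

yes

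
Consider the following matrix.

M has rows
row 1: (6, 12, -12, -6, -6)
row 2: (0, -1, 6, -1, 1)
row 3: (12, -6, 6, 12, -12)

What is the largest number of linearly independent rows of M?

Row reduce to echelon form.
R3 ← R3 − (2)·R1: [0, -30, 30, 24, 0]
R3 ← R3 − (30)·R2: [0, 0, -150, 54, -30]
Echelon form has 3 nonzero rows, so rank(M) = 3.
The rank gives the maximum number of linearly independent rows: 3.

3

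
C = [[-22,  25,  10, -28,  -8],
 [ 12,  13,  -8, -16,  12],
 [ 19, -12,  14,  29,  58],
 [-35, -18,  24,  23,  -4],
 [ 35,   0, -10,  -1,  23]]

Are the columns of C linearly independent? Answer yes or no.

Row reduce C to echelon form.
R2 ← R2 + (6/11)·R1: [0, 293/11, -28/11, -344/11, 84/11]
R3 ← R3 + (19/22)·R1: [0, 211/22, 249/11, 53/11, 562/11]
R4 ← R4 − (35/22)·R1: [0, -1271/22, 89/11, 743/11, 96/11]
R5 ← R5 + (35/22)·R1: [0, 875/22, 65/11, -501/11, 113/11]
R3 ← R3 − (211/586)·R2: [0, 0, 6901/293, 4711/293, 14164/293]
R4 ← R4 + (1271/586)·R2: [0, 0, 753/293, -83/293, 7410/293]
R5 ← R5 − (875/586)·R2: [0, 0, 2845/293, 337/293, -331/293]
R4 ← R4 − (753/6901)·R3: [0, 0, 0, -14062/6901, 138126/6901]
R5 ← R5 − (2845/6901)·R3: [0, 0, 0, -37806/6901, -145327/6901]
R5 ← R5 − (18903/7031)·R4: [0, 0, 0, 0, -526415/7031]
5 pivots among 5 columns.
Every column is a pivot column, so the columns are linearly independent.

yes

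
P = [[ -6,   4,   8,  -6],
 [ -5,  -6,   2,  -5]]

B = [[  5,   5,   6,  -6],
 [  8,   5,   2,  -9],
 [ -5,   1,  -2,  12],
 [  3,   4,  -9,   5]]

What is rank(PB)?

First compute PB:
[[-56, -26,  10,  66],
 [-98, -73,  -1,  83]]
Now row reduce the product.
R2 ← R2 − (7/4)·R1: [0, -55/2, -37/2, -65/2]
2 nonzero rows, so rank(PB) = 2.

2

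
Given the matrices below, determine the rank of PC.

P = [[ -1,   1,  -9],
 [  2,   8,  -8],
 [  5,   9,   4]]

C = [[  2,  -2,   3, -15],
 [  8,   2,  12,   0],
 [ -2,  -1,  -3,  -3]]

2

First compute PC:
[[ 24,  13,  36,  42],
 [ 84,  20, 126,  -6],
 [ 74,   4, 111, -87]]
Now row reduce the product.
R2 ← R2 − (7/2)·R1: [0, -51/2, 0, -153]
R3 ← R3 − (37/12)·R1: [0, -433/12, 0, -433/2]
R3 ← R3 − (433/306)·R2: [0, 0, 0, 0]
2 nonzero rows, so rank(PC) = 2.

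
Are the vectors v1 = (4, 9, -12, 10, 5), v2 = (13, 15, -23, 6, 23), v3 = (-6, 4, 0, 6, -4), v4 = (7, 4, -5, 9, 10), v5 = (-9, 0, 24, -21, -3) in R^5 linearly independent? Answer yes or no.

Form the matrix with these vectors as rows and row reduce.
R2 ← R2 − (13/4)·R1: [0, -57/4, 16, -53/2, 27/4]
R3 ← R3 + (3/2)·R1: [0, 35/2, -18, 21, 7/2]
R4 ← R4 − (7/4)·R1: [0, -47/4, 16, -17/2, 5/4]
R5 ← R5 + (9/4)·R1: [0, 81/4, -3, 3/2, 33/4]
R3 ← R3 + (70/57)·R2: [0, 0, 94/57, -658/57, 224/19]
R4 ← R4 − (47/57)·R2: [0, 0, 160/57, 761/57, -82/19]
R5 ← R5 + (27/19)·R2: [0, 0, 375/19, -687/19, 339/19]
R4 ← R4 − (80/47)·R3: [0, 0, 0, 33, -1146/47]
R5 ← R5 − (1125/94)·R3: [0, 0, 0, 102, -5793/47]
R5 ← R5 − (34/11)·R4: [0, 0, 0, 0, -24759/517]
5 nonzero rows, so the 5 vectors span a space of dimension 5.
Since 5 = 5, the vectors are linearly independent.

yes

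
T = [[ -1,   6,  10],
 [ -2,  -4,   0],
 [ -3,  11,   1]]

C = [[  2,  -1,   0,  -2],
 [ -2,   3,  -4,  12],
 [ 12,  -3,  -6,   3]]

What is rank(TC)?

First compute TC:
[[106, -11, -84, 104],
 [  4, -10,  16, -44],
 [-16,  33, -50, 141]]
Now row reduce the product.
R2 ← R2 − (2/53)·R1: [0, -508/53, 1016/53, -2540/53]
R3 ← R3 + (8/53)·R1: [0, 1661/53, -3322/53, 8305/53]
R3 ← R3 + (1661/508)·R2: [0, 0, 0, 0]
2 nonzero rows, so rank(TC) = 2.

2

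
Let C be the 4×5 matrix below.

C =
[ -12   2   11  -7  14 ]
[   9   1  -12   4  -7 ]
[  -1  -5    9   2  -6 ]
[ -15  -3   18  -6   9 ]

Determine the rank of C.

Row reduce to echelon form.
R2 ← R2 + (3/4)·R1: [0, 5/2, -15/4, -5/4, 7/2]
R3 ← R3 − (1/12)·R1: [0, -31/6, 97/12, 31/12, -43/6]
R4 ← R4 − (5/4)·R1: [0, -11/2, 17/4, 11/4, -17/2]
R3 ← R3 + (31/15)·R2: [0, 0, 1/3, 0, 1/15]
R4 ← R4 + (11/5)·R2: [0, 0, -4, 0, -4/5]
R4 ← R4 + (12)·R3: [0, 0, 0, 0, 0]
Echelon form has 3 nonzero rows, so rank(C) = 3.

3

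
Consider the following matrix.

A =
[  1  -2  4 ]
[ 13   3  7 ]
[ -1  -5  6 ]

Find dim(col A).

3

Row reduce to echelon form.
R2 ← R2 − (13)·R1: [0, 29, -45]
R3 ← R3 + R1: [0, -7, 10]
R3 ← R3 + (7/29)·R2: [0, 0, -25/29]
Echelon form has 3 nonzero rows, so rank(A) = 3.
The column space has dimension equal to the rank: 3.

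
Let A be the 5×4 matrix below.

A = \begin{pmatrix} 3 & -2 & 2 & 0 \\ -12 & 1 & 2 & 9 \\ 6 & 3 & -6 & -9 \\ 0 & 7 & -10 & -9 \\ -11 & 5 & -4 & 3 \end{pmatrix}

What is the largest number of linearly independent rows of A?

Row reduce to echelon form.
R2 ← R2 + (4)·R1: [0, -7, 10, 9]
R3 ← R3 − (2)·R1: [0, 7, -10, -9]
R5 ← R5 + (11/3)·R1: [0, -7/3, 10/3, 3]
R3 ← R3 + R2: [0, 0, 0, 0]
R4 ← R4 + R2: [0, 0, 0, 0]
R5 ← R5 − (1/3)·R2: [0, 0, 0, 0]
Echelon form has 2 nonzero rows, so rank(A) = 2.
The rank gives the maximum number of linearly independent rows: 2.

2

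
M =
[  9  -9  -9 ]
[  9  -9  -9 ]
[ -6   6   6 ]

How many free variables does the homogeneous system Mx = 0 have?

2

Row reduce to echelon form.
R2 ← R2 − R1: [0, 0, 0]
R3 ← R3 + (2/3)·R1: [0, 0, 0]
1 nonzero row, so rank(M) = 1.
M has 3 columns; by rank–nullity, nullity = 3 − 1 = 2.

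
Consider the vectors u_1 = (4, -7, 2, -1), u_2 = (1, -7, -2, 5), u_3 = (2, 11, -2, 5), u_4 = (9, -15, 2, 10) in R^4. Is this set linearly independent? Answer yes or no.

yes

Form the matrix with these vectors as rows and row reduce.
R2 ← R2 − (1/4)·R1: [0, -21/4, -5/2, 21/4]
R3 ← R3 − (1/2)·R1: [0, 29/2, -3, 11/2]
R4 ← R4 − (9/4)·R1: [0, 3/4, -5/2, 49/4]
R3 ← R3 + (58/21)·R2: [0, 0, -208/21, 20]
R4 ← R4 + (1/7)·R2: [0, 0, -20/7, 13]
R4 ← R4 − (15/52)·R3: [0, 0, 0, 94/13]
4 nonzero rows, so the 4 vectors span a space of dimension 4.
Since 4 = 4, the vectors are linearly independent.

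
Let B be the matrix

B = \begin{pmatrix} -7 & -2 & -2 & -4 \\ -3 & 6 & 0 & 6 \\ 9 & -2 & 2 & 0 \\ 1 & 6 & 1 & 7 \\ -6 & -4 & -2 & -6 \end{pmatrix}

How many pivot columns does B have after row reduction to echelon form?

2

Row reduce to echelon form.
R2 ← R2 − (3/7)·R1: [0, 48/7, 6/7, 54/7]
R3 ← R3 + (9/7)·R1: [0, -32/7, -4/7, -36/7]
R4 ← R4 + (1/7)·R1: [0, 40/7, 5/7, 45/7]
R5 ← R5 − (6/7)·R1: [0, -16/7, -2/7, -18/7]
R3 ← R3 + (2/3)·R2: [0, 0, 0, 0]
R4 ← R4 − (5/6)·R2: [0, 0, 0, 0]
R5 ← R5 + (1/3)·R2: [0, 0, 0, 0]
Echelon form has 2 nonzero rows, so rank(B) = 2.
Each nonzero row contributes one pivot column: 2 pivot columns.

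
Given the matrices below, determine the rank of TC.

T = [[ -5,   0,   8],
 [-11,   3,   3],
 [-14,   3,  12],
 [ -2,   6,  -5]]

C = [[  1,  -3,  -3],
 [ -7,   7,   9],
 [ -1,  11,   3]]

First compute TC:
[[-13, 103,  39],
 [-35,  87,  69],
 [-47, 195, 105],
 [-39,  -7,  45]]
Now row reduce the product.
R2 ← R2 − (35/13)·R1: [0, -2474/13, -36]
R3 ← R3 − (47/13)·R1: [0, -2306/13, -36]
R4 ← R4 − (3)·R1: [0, -316, -72]
R3 ← R3 − (1153/1237)·R2: [0, 0, -3024/1237]
R4 ← R4 − (2054/1237)·R2: [0, 0, -15120/1237]
R4 ← R4 − (5)·R3: [0, 0, 0]
3 nonzero rows, so rank(TC) = 3.

3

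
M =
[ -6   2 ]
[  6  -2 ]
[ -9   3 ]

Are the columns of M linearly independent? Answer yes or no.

no

Row reduce M to echelon form.
R2 ← R2 + R1: [0, 0]
R3 ← R3 − (3/2)·R1: [0, 0]
1 pivot among 2 columns.
Only 1 < 2 pivot columns, so the columns are linearly dependent.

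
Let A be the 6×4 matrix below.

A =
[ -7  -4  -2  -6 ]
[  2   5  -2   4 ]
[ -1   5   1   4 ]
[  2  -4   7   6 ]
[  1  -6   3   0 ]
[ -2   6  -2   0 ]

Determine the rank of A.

4

Row reduce to echelon form.
R2 ← R2 + (2/7)·R1: [0, 27/7, -18/7, 16/7]
R3 ← R3 − (1/7)·R1: [0, 39/7, 9/7, 34/7]
R4 ← R4 + (2/7)·R1: [0, -36/7, 45/7, 30/7]
R5 ← R5 + (1/7)·R1: [0, -46/7, 19/7, -6/7]
R6 ← R6 − (2/7)·R1: [0, 50/7, -10/7, 12/7]
R3 ← R3 − (13/9)·R2: [0, 0, 5, 14/9]
R4 ← R4 + (4/3)·R2: [0, 0, 3, 22/3]
R5 ← R5 + (46/27)·R2: [0, 0, -5/3, 82/27]
R6 ← R6 − (50/27)·R2: [0, 0, 10/3, -68/27]
R4 ← R4 − (3/5)·R3: [0, 0, 0, 32/5]
R5 ← R5 + (1/3)·R3: [0, 0, 0, 32/9]
R6 ← R6 − (2/3)·R3: [0, 0, 0, -32/9]
R5 ← R5 − (5/9)·R4: [0, 0, 0, 0]
R6 ← R6 + (5/9)·R4: [0, 0, 0, 0]
Echelon form has 4 nonzero rows, so rank(A) = 4.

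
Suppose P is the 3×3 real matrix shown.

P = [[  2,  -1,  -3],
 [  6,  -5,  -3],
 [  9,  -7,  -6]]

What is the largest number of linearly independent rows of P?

2

Row reduce to echelon form.
R2 ← R2 − (3)·R1: [0, -2, 6]
R3 ← R3 − (9/2)·R1: [0, -5/2, 15/2]
R3 ← R3 − (5/4)·R2: [0, 0, 0]
Echelon form has 2 nonzero rows, so rank(P) = 2.
The rank gives the maximum number of linearly independent rows: 2.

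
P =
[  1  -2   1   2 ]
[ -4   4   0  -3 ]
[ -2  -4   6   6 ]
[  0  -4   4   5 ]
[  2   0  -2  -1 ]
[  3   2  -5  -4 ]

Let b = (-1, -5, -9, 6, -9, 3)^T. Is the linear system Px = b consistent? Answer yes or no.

no

Row reduce the augmented matrix [P | b].
R2 ← R2 + (4)·R1: [0, -4, 4, 5, -9]
R3 ← R3 + (2)·R1: [0, -8, 8, 10, -11]
R5 ← R5 − (2)·R1: [0, 4, -4, -5, -7]
R6 ← R6 − (3)·R1: [0, 8, -8, -10, 6]
R3 ← R3 − (2)·R2: [0, 0, 0, 0, 7]
R4 ← R4 − R2: [0, 0, 0, 0, 15]
R5 ← R5 + R2: [0, 0, 0, 0, -16]
R6 ← R6 + (2)·R2: [0, 0, 0, 0, -12]
R4 ← R4 − (15/7)·R3: [0, 0, 0, 0, 0]
R5 ← R5 + (16/7)·R3: [0, 0, 0, 0, 0]
R6 ← R6 + (12/7)·R3: [0, 0, 0, 0, 0]
The echelon form has 3 nonzero rows; the last pivot sits in the augmented column, so rank(P) = 2 but rank([P|b]) = 3.
Since the ranks differ, the system is inconsistent.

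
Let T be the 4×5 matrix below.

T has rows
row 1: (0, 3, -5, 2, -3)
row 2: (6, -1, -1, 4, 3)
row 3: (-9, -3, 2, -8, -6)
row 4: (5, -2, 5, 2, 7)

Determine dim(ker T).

Row reduce to echelon form.
Swap R1 ↔ R2
R3 ← R3 + (3/2)·R1: [0, -9/2, 1/2, -2, -3/2]
R4 ← R4 − (5/6)·R1: [0, -7/6, 35/6, -4/3, 9/2]
R3 ← R3 + (3/2)·R2: [0, 0, -7, 1, -6]
R4 ← R4 + (7/18)·R2: [0, 0, 35/9, -5/9, 10/3]
R4 ← R4 + (5/9)·R3: [0, 0, 0, 0, 0]
3 nonzero rows, so rank(T) = 3.
T has 5 columns; by rank–nullity, nullity = 5 − 3 = 2.

2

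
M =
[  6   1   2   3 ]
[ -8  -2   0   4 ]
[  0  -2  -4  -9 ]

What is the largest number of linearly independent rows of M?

Row reduce to echelon form.
R2 ← R2 + (4/3)·R1: [0, -2/3, 8/3, 8]
R3 ← R3 − (3)·R2: [0, 0, -12, -33]
Echelon form has 3 nonzero rows, so rank(M) = 3.
The rank gives the maximum number of linearly independent rows: 3.

3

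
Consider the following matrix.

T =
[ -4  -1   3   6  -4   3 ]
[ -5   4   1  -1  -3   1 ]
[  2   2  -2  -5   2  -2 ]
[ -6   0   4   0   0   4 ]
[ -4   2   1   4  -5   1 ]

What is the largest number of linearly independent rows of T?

4

Row reduce to echelon form.
R2 ← R2 − (5/4)·R1: [0, 21/4, -11/4, -17/2, 2, -11/4]
R3 ← R3 + (1/2)·R1: [0, 3/2, -1/2, -2, 0, -1/2]
R4 ← R4 − (3/2)·R1: [0, 3/2, -1/2, -9, 6, -1/2]
R5 ← R5 − R1: [0, 3, -2, -2, -1, -2]
R3 ← R3 − (2/7)·R2: [0, 0, 2/7, 3/7, -4/7, 2/7]
R4 ← R4 − (2/7)·R2: [0, 0, 2/7, -46/7, 38/7, 2/7]
R5 ← R5 − (4/7)·R2: [0, 0, -3/7, 20/7, -15/7, -3/7]
R4 ← R4 − R3: [0, 0, 0, -7, 6, 0]
R5 ← R5 + (3/2)·R3: [0, 0, 0, 7/2, -3, 0]
R5 ← R5 + (1/2)·R4: [0, 0, 0, 0, 0, 0]
Echelon form has 4 nonzero rows, so rank(T) = 4.
The rank gives the maximum number of linearly independent rows: 4.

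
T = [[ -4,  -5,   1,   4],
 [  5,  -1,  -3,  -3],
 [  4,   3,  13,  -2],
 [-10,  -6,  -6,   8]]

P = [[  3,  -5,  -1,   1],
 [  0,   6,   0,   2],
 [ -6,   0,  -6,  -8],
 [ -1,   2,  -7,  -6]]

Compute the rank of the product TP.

First compute TP:
[[-22,  -2, -30, -46],
 [ 36, -37,  34,  45],
 [-64,  -6, -68, -82],
 [ -2,  30, -10, -22]]
Now row reduce the product.
R2 ← R2 + (18/11)·R1: [0, -443/11, -166/11, -333/11]
R3 ← R3 − (32/11)·R1: [0, -2/11, 212/11, 570/11]
R4 ← R4 − (1/11)·R1: [0, 332/11, -80/11, -196/11]
R3 ← R3 − (2/443)·R2: [0, 0, 8568/443, 23016/443]
R4 ← R4 + (332/443)·R2: [0, 0, -8232/443, -17944/443]
R4 ← R4 + (49/51)·R3: [0, 0, 0, 160/17]
4 nonzero rows, so rank(TP) = 4.

4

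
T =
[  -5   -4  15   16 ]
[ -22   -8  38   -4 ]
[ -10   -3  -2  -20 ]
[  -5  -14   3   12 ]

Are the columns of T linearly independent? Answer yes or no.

yes

Row reduce T to echelon form.
R2 ← R2 − (22/5)·R1: [0, 48/5, -28, -372/5]
R3 ← R3 − (2)·R1: [0, 5, -32, -52]
R4 ← R4 − R1: [0, -10, -12, -4]
R3 ← R3 − (25/48)·R2: [0, 0, -209/12, -53/4]
R4 ← R4 + (25/24)·R2: [0, 0, -247/6, -163/2]
R4 ← R4 − (26/11)·R3: [0, 0, 0, -552/11]
4 pivots among 4 columns.
Every column is a pivot column, so the columns are linearly independent.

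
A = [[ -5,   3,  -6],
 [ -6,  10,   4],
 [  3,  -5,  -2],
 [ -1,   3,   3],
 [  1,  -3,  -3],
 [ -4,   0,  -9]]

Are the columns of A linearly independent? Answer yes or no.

Row reduce A to echelon form.
R2 ← R2 − (6/5)·R1: [0, 32/5, 56/5]
R3 ← R3 + (3/5)·R1: [0, -16/5, -28/5]
R4 ← R4 − (1/5)·R1: [0, 12/5, 21/5]
R5 ← R5 + (1/5)·R1: [0, -12/5, -21/5]
R6 ← R6 − (4/5)·R1: [0, -12/5, -21/5]
R3 ← R3 + (1/2)·R2: [0, 0, 0]
R4 ← R4 − (3/8)·R2: [0, 0, 0]
R5 ← R5 + (3/8)·R2: [0, 0, 0]
R6 ← R6 + (3/8)·R2: [0, 0, 0]
2 pivots among 3 columns.
Only 2 < 3 pivot columns, so the columns are linearly dependent.

no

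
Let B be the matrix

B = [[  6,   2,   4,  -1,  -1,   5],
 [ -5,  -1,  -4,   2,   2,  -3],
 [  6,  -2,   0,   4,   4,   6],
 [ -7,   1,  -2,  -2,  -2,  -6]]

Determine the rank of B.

Row reduce to echelon form.
R2 ← R2 + (5/6)·R1: [0, 2/3, -2/3, 7/6, 7/6, 7/6]
R3 ← R3 − R1: [0, -4, -4, 5, 5, 1]
R4 ← R4 + (7/6)·R1: [0, 10/3, 8/3, -19/6, -19/6, -1/6]
R3 ← R3 + (6)·R2: [0, 0, -8, 12, 12, 8]
R4 ← R4 − (5)·R2: [0, 0, 6, -9, -9, -6]
R4 ← R4 + (3/4)·R3: [0, 0, 0, 0, 0, 0]
Echelon form has 3 nonzero rows, so rank(B) = 3.

3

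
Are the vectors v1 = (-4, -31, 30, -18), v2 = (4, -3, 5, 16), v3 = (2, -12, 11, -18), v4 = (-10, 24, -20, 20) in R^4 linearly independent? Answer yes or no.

Form the matrix with these vectors as rows and row reduce.
R2 ← R2 + R1: [0, -34, 35, -2]
R3 ← R3 + (1/2)·R1: [0, -55/2, 26, -27]
R4 ← R4 − (5/2)·R1: [0, 203/2, -95, 65]
R3 ← R3 − (55/68)·R2: [0, 0, -157/68, -863/34]
R4 ← R4 + (203/68)·R2: [0, 0, 645/68, 2007/34]
R4 ← R4 + (645/157)·R3: [0, 0, 0, -7104/157]
4 nonzero rows, so the 4 vectors span a space of dimension 4.
Since 4 = 4, the vectors are linearly independent.

yes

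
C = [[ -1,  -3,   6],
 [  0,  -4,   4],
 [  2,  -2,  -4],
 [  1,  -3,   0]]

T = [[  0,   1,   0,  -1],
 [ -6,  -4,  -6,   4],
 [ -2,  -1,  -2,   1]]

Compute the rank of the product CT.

2

First compute CT:
[[  6,   5,   6,  -5],
 [ 16,  12,  16, -12],
 [ 20,  14,  20, -14],
 [ 18,  13,  18, -13]]
Now row reduce the product.
R2 ← R2 − (8/3)·R1: [0, -4/3, 0, 4/3]
R3 ← R3 − (10/3)·R1: [0, -8/3, 0, 8/3]
R4 ← R4 − (3)·R1: [0, -2, 0, 2]
R3 ← R3 − (2)·R2: [0, 0, 0, 0]
R4 ← R4 − (3/2)·R2: [0, 0, 0, 0]
2 nonzero rows, so rank(CT) = 2.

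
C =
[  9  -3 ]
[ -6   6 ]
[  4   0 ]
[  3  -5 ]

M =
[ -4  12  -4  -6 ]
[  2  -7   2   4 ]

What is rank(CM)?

First compute CM:
[[-42, 129, -42, -66],
 [ 36, -114,  36,  60],
 [-16,  48, -16, -24],
 [-22,  71, -22, -38]]
Now row reduce the product.
R2 ← R2 + (6/7)·R1: [0, -24/7, 0, 24/7]
R3 ← R3 − (8/21)·R1: [0, -8/7, 0, 8/7]
R4 ← R4 − (11/21)·R1: [0, 24/7, 0, -24/7]
R3 ← R3 − (1/3)·R2: [0, 0, 0, 0]
R4 ← R4 + R2: [0, 0, 0, 0]
2 nonzero rows, so rank(CM) = 2.

2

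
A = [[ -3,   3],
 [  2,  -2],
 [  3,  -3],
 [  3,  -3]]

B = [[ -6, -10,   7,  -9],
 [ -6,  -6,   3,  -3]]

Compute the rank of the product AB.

First compute AB:
[[  0,  12, -12,  18],
 [  0,  -8,   8, -12],
 [  0, -12,  12, -18],
 [  0, -12,  12, -18]]
Now row reduce the product.
R2 ← R2 + (2/3)·R1: [0, 0, 0, 0]
R3 ← R3 + R1: [0, 0, 0, 0]
R4 ← R4 + R1: [0, 0, 0, 0]
1 nonzero row, so rank(AB) = 1.

1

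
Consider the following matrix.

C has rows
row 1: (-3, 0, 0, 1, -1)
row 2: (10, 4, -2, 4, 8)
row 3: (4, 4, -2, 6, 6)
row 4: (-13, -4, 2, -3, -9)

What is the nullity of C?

3

Row reduce to echelon form.
R2 ← R2 + (10/3)·R1: [0, 4, -2, 22/3, 14/3]
R3 ← R3 + (4/3)·R1: [0, 4, -2, 22/3, 14/3]
R4 ← R4 − (13/3)·R1: [0, -4, 2, -22/3, -14/3]
R3 ← R3 − R2: [0, 0, 0, 0, 0]
R4 ← R4 + R2: [0, 0, 0, 0, 0]
2 nonzero rows, so rank(C) = 2.
C has 5 columns; by rank–nullity, nullity = 5 − 2 = 3.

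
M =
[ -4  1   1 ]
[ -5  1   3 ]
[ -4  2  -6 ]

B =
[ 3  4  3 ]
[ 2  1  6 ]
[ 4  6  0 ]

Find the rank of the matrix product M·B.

2

First compute MB:
[[ -6,  -9,  -6],
 [ -1,  -1,  -9],
 [-32, -50,   0]]
Now row reduce the product.
R2 ← R2 − (1/6)·R1: [0, 1/2, -8]
R3 ← R3 − (16/3)·R1: [0, -2, 32]
R3 ← R3 + (4)·R2: [0, 0, 0]
2 nonzero rows, so rank(MB) = 2.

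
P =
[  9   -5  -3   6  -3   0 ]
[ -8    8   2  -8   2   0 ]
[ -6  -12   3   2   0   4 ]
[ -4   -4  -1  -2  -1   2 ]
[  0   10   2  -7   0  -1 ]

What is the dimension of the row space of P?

5

Row reduce to echelon form.
R2 ← R2 + (8/9)·R1: [0, 32/9, -2/3, -8/3, -2/3, 0]
R3 ← R3 + (2/3)·R1: [0, -46/3, 1, 6, -2, 4]
R4 ← R4 + (4/9)·R1: [0, -56/9, -7/3, 2/3, -7/3, 2]
R3 ← R3 + (69/16)·R2: [0, 0, -15/8, -11/2, -39/8, 4]
R4 ← R4 + (7/4)·R2: [0, 0, -7/2, -4, -7/2, 2]
R5 ← R5 − (45/16)·R2: [0, 0, 31/8, 1/2, 15/8, -1]
R4 ← R4 − (28/15)·R3: [0, 0, 0, 94/15, 28/5, -82/15]
R5 ← R5 + (31/15)·R3: [0, 0, 0, -163/15, -41/5, 109/15]
R5 ← R5 + (163/94)·R4: [0, 0, 0, 0, 71/47, -104/47]
Echelon form has 5 nonzero rows, so rank(P) = 5.
The row space has dimension equal to the rank: 5.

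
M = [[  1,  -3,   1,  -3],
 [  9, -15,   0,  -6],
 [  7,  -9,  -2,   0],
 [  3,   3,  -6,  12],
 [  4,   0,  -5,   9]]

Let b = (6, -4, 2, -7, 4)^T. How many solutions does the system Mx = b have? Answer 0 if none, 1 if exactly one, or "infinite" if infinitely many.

Row reduce the augmented matrix [M | b].
R2 ← R2 − (9)·R1: [0, 12, -9, 21, -58]
R3 ← R3 − (7)·R1: [0, 12, -9, 21, -40]
R4 ← R4 − (3)·R1: [0, 12, -9, 21, -25]
R5 ← R5 − (4)·R1: [0, 12, -9, 21, -20]
R3 ← R3 − R2: [0, 0, 0, 0, 18]
R4 ← R4 − R2: [0, 0, 0, 0, 33]
R5 ← R5 − R2: [0, 0, 0, 0, 38]
R4 ← R4 − (11/6)·R3: [0, 0, 0, 0, 0]
R5 ← R5 − (19/9)·R3: [0, 0, 0, 0, 0]
The echelon form has 3 nonzero rows; the last pivot sits in the augmented column, so rank(M) = 2 but rank([M|b]) = 3.
Since the ranks differ, the system is inconsistent.
It has no solutions.

0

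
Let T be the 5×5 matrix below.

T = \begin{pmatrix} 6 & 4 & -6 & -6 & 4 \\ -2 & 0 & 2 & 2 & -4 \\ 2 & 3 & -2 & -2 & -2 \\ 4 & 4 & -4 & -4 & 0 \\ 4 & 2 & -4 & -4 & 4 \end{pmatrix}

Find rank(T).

2

Row reduce to echelon form.
R2 ← R2 + (1/3)·R1: [0, 4/3, 0, 0, -8/3]
R3 ← R3 − (1/3)·R1: [0, 5/3, 0, 0, -10/3]
R4 ← R4 − (2/3)·R1: [0, 4/3, 0, 0, -8/3]
R5 ← R5 − (2/3)·R1: [0, -2/3, 0, 0, 4/3]
R3 ← R3 − (5/4)·R2: [0, 0, 0, 0, 0]
R4 ← R4 − R2: [0, 0, 0, 0, 0]
R5 ← R5 + (1/2)·R2: [0, 0, 0, 0, 0]
Echelon form has 2 nonzero rows, so rank(T) = 2.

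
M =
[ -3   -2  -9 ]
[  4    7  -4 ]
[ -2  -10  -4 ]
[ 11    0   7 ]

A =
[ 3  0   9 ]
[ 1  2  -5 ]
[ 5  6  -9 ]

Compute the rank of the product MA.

First compute MA:
[[-56, -58,  64],
 [ -1, -10,  37],
 [-36, -44,  68],
 [ 68,  42,  36]]
Now row reduce the product.
R2 ← R2 − (1/56)·R1: [0, -251/28, 251/7]
R3 ← R3 − (9/14)·R1: [0, -47/7, 188/7]
R4 ← R4 + (17/14)·R1: [0, -199/7, 796/7]
R3 ← R3 − (188/251)·R2: [0, 0, 0]
R4 ← R4 − (796/251)·R2: [0, 0, 0]
2 nonzero rows, so rank(MA) = 2.

2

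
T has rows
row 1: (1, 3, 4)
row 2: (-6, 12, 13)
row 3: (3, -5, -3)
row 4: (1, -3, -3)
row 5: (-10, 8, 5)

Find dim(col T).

3

Row reduce to echelon form.
R2 ← R2 + (6)·R1: [0, 30, 37]
R3 ← R3 − (3)·R1: [0, -14, -15]
R4 ← R4 − R1: [0, -6, -7]
R5 ← R5 + (10)·R1: [0, 38, 45]
R3 ← R3 + (7/15)·R2: [0, 0, 34/15]
R4 ← R4 + (1/5)·R2: [0, 0, 2/5]
R5 ← R5 − (19/15)·R2: [0, 0, -28/15]
R4 ← R4 − (3/17)·R3: [0, 0, 0]
R5 ← R5 + (14/17)·R3: [0, 0, 0]
Echelon form has 3 nonzero rows, so rank(T) = 3.
The column space has dimension equal to the rank: 3.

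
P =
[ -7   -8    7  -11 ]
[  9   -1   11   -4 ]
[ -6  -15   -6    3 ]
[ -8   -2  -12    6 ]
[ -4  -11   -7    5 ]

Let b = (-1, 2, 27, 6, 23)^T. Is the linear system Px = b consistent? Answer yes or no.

yes

Row reduce the augmented matrix [P | b].
R2 ← R2 + (9/7)·R1: [0, -79/7, 20, -127/7, 5/7]
R3 ← R3 − (6/7)·R1: [0, -57/7, -12, 87/7, 195/7]
R4 ← R4 − (8/7)·R1: [0, 50/7, -20, 130/7, 50/7]
R5 ← R5 − (4/7)·R1: [0, -45/7, -11, 79/7, 165/7]
R3 ← R3 − (57/79)·R2: [0, 0, -2088/79, 2016/79, 2160/79]
R4 ← R4 + (50/79)·R2: [0, 0, -580/79, 560/79, 600/79]
R5 ← R5 − (45/79)·R2: [0, 0, -1769/79, 1708/79, 1830/79]
R4 ← R4 − (5/18)·R3: [0, 0, 0, 0, 0]
R5 ← R5 − (61/72)·R3: [0, 0, 0, 0, 0]
The echelon form has 3 nonzero rows, and every pivot lies in the first 4 columns, so rank(P) = rank([P|b]) = 3.
The system is consistent.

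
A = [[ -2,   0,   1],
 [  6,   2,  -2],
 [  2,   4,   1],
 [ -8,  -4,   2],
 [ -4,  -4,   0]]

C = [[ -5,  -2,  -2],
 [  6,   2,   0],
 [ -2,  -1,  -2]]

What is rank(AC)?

First compute AC:
[[  8,   3,   2],
 [-14,  -6,  -8],
 [ 12,   3,  -6],
 [ 12,   6,  12],
 [ -4,   0,   8]]
Now row reduce the product.
R2 ← R2 + (7/4)·R1: [0, -3/4, -9/2]
R3 ← R3 − (3/2)·R1: [0, -3/2, -9]
R4 ← R4 − (3/2)·R1: [0, 3/2, 9]
R5 ← R5 + (1/2)·R1: [0, 3/2, 9]
R3 ← R3 − (2)·R2: [0, 0, 0]
R4 ← R4 + (2)·R2: [0, 0, 0]
R5 ← R5 + (2)·R2: [0, 0, 0]
2 nonzero rows, so rank(AC) = 2.

2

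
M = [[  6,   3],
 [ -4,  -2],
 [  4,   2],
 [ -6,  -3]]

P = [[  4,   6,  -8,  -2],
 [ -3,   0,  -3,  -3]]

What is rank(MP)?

1

First compute MP:
[[ 15,  36, -57, -21],
 [-10, -24,  38,  14],
 [ 10,  24, -38, -14],
 [-15, -36,  57,  21]]
Now row reduce the product.
R2 ← R2 + (2/3)·R1: [0, 0, 0, 0]
R3 ← R3 − (2/3)·R1: [0, 0, 0, 0]
R4 ← R4 + R1: [0, 0, 0, 0]
1 nonzero row, so rank(MP) = 1.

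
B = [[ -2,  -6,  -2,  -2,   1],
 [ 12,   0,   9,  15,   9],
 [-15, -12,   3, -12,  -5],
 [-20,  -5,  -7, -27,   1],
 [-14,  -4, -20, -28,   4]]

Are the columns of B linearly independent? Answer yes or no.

Row reduce B to echelon form.
R2 ← R2 + (6)·R1: [0, -36, -3, 3, 15]
R3 ← R3 − (15/2)·R1: [0, 33, 18, 3, -25/2]
R4 ← R4 − (10)·R1: [0, 55, 13, -7, -9]
R5 ← R5 − (7)·R1: [0, 38, -6, -14, -3]
R3 ← R3 + (11/12)·R2: [0, 0, 61/4, 23/4, 5/4]
R4 ← R4 + (55/36)·R2: [0, 0, 101/12, -29/12, 167/12]
R5 ← R5 + (19/18)·R2: [0, 0, -55/6, -65/6, 77/6]
R4 ← R4 − (101/183)·R3: [0, 0, 0, -341/61, 4841/366]
R5 ← R5 + (110/183)·R3: [0, 0, 0, -450/61, 2486/183]
R5 ← R5 − (450/341)·R4: [0, 0, 0, 0, -3959/1023]
5 pivots among 5 columns.
Every column is a pivot column, so the columns are linearly independent.

yes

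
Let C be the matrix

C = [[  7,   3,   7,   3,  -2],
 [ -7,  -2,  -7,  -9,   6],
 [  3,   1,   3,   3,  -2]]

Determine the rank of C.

Row reduce to echelon form.
R2 ← R2 + R1: [0, 1, 0, -6, 4]
R3 ← R3 − (3/7)·R1: [0, -2/7, 0, 12/7, -8/7]
R3 ← R3 + (2/7)·R2: [0, 0, 0, 0, 0]
Echelon form has 2 nonzero rows, so rank(C) = 2.

2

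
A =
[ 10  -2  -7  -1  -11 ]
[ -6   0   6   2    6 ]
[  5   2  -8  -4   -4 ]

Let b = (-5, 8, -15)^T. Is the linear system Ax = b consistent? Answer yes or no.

Row reduce the augmented matrix [A | b].
R2 ← R2 + (3/5)·R1: [0, -6/5, 9/5, 7/5, -3/5, 5]
R3 ← R3 − (1/2)·R1: [0, 3, -9/2, -7/2, 3/2, -25/2]
R3 ← R3 + (5/2)·R2: [0, 0, 0, 0, 0, 0]
The echelon form has 2 nonzero rows, and every pivot lies in the first 5 columns, so rank(A) = rank([A|b]) = 2.
The system is consistent.

yes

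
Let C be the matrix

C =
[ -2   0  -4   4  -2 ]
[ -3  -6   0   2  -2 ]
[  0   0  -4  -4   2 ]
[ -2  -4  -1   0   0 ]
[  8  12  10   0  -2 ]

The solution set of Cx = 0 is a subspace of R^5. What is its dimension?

Row reduce to echelon form.
R2 ← R2 − (3/2)·R1: [0, -6, 6, -4, 1]
R4 ← R4 − R1: [0, -4, 3, -4, 2]
R5 ← R5 + (4)·R1: [0, 12, -6, 16, -10]
R4 ← R4 − (2/3)·R2: [0, 0, -1, -4/3, 4/3]
R5 ← R5 + (2)·R2: [0, 0, 6, 8, -8]
R4 ← R4 − (1/4)·R3: [0, 0, 0, -1/3, 5/6]
R5 ← R5 + (3/2)·R3: [0, 0, 0, 2, -5]
R5 ← R5 + (6)·R4: [0, 0, 0, 0, 0]
4 nonzero rows, so rank(C) = 4.
C has 5 columns; by rank–nullity, nullity = 5 − 4 = 1.

1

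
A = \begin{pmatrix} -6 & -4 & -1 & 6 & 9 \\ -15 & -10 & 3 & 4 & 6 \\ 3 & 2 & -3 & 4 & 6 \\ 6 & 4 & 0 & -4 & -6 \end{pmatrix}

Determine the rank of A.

Row reduce to echelon form.
R2 ← R2 − (5/2)·R1: [0, 0, 11/2, -11, -33/2]
R3 ← R3 + (1/2)·R1: [0, 0, -7/2, 7, 21/2]
R4 ← R4 + R1: [0, 0, -1, 2, 3]
R3 ← R3 + (7/11)·R2: [0, 0, 0, 0, 0]
R4 ← R4 + (2/11)·R2: [0, 0, 0, 0, 0]
Echelon form has 2 nonzero rows, so rank(A) = 2.

2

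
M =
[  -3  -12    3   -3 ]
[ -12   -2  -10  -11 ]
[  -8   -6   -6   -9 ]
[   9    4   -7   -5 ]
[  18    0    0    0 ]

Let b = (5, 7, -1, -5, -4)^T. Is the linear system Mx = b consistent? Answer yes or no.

Row reduce the augmented matrix [M | b].
R2 ← R2 − (4)·R1: [0, 46, -22, 1, -13]
R3 ← R3 − (8/3)·R1: [0, 26, -14, -1, -43/3]
R4 ← R4 + (3)·R1: [0, -32, 2, -14, 10]
R5 ← R5 + (6)·R1: [0, -72, 18, -18, 26]
R3 ← R3 − (13/23)·R2: [0, 0, -36/23, -36/23, -482/69]
R4 ← R4 + (16/23)·R2: [0, 0, -306/23, -306/23, 22/23]
R5 ← R5 + (36/23)·R2: [0, 0, -378/23, -378/23, 130/23]
R4 ← R4 − (17/2)·R3: [0, 0, 0, 0, 181/3]
R5 ← R5 − (21/2)·R3: [0, 0, 0, 0, 79]
R5 ← R5 − (237/181)·R4: [0, 0, 0, 0, 0]
The echelon form has 4 nonzero rows; the last pivot sits in the augmented column, so rank(M) = 3 but rank([M|b]) = 4.
Since the ranks differ, the system is inconsistent.

no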